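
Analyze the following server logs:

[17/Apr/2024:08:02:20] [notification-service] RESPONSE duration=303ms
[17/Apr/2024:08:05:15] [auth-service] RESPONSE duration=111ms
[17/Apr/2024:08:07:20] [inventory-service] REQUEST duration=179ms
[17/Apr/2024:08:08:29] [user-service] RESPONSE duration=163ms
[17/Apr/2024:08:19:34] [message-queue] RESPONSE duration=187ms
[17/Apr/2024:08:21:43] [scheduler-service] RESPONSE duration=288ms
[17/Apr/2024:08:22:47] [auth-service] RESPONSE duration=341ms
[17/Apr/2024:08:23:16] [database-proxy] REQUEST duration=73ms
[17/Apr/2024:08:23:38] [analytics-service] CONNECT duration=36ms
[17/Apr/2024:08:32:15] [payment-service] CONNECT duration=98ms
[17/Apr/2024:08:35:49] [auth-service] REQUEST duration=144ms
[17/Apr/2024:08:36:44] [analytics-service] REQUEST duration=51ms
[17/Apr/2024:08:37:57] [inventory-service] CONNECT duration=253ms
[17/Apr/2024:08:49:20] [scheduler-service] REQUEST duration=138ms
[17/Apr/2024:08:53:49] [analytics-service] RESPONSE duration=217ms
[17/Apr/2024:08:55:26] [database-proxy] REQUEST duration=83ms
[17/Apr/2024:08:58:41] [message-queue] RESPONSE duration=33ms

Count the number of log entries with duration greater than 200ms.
5

To count timeouts:

1. Threshold: 200ms
2. Extract duration from each log entry
3. Count entries where duration > 200
4. Timeout count: 5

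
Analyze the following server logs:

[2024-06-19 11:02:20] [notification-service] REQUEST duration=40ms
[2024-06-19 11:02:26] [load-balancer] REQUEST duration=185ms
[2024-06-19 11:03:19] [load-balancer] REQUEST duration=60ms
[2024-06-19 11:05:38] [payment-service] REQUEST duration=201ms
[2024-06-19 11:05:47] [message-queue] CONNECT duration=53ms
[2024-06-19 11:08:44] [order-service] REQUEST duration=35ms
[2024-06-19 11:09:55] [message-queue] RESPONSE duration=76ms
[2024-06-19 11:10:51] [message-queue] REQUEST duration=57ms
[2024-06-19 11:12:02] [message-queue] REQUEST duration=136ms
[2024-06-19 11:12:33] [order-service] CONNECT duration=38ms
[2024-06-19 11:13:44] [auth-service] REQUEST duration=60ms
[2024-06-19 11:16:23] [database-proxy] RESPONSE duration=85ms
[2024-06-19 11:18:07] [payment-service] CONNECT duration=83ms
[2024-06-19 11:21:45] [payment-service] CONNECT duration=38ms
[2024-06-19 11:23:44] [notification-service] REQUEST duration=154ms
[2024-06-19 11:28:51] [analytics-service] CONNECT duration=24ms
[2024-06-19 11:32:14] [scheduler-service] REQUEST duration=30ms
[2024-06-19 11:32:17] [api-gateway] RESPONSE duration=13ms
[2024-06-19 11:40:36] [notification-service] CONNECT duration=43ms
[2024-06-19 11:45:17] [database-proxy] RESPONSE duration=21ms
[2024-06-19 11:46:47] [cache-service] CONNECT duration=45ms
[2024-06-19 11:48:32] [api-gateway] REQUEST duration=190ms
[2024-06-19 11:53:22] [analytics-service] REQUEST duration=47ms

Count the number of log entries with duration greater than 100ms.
5

To count timeouts:

1. Threshold: 100ms
2. Extract duration from each log entry
3. Count entries where duration > 100
4. Timeout count: 5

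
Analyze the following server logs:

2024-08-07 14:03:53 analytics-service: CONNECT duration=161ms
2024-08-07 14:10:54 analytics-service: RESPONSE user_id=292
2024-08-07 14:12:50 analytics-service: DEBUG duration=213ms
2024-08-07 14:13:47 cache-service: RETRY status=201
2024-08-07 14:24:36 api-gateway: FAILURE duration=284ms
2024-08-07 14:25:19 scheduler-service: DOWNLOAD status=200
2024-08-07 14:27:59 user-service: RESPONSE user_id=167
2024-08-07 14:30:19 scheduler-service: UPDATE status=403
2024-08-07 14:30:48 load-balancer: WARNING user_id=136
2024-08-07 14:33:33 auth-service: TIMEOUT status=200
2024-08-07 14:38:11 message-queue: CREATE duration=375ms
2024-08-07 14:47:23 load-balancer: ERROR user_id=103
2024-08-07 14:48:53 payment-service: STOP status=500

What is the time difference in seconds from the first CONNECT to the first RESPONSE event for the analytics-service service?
421

To find the time between events:

1. Locate the first CONNECT event for analytics-service: 2024-08-07 14:03:53
2. Locate the first RESPONSE event for analytics-service: 2024-08-07 14:10:54
3. Calculate the difference: 2024-08-07 14:10:54 - 2024-08-07 14:03:53 = 421 seconds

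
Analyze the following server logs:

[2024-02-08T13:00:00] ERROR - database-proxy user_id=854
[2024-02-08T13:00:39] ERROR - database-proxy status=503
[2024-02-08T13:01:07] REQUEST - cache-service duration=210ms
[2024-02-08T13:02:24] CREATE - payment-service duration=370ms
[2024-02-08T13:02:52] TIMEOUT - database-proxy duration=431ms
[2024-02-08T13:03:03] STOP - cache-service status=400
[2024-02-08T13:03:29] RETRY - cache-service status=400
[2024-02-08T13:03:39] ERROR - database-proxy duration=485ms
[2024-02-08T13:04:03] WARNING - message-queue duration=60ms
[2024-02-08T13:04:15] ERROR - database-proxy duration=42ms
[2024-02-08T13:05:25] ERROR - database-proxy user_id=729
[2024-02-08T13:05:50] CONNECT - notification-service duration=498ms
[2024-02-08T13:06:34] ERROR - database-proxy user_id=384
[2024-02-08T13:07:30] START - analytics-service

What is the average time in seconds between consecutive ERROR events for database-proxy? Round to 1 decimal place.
78.8

To calculate average interval:

1. Find all ERROR events for database-proxy in order
2. Calculate time gaps between consecutive events
3. Compute mean of gaps: 394 / 5 = 78.8 seconds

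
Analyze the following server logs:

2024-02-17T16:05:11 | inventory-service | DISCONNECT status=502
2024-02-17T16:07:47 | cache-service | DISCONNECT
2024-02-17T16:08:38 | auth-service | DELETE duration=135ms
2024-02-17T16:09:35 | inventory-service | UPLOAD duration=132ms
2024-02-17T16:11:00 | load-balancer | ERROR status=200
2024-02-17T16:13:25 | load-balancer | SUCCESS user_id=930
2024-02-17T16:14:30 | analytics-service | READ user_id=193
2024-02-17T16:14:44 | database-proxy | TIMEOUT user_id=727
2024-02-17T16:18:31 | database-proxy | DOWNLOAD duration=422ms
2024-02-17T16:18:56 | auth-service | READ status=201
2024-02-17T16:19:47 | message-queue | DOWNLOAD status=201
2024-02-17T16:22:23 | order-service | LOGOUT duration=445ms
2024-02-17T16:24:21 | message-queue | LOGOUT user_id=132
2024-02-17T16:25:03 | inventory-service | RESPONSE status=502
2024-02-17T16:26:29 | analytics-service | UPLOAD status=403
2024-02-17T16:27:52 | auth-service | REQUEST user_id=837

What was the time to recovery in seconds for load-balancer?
145

To calculate recovery time:

1. Find ERROR event for load-balancer: 2024-02-17T16:11:00
2. Find next SUCCESS event for load-balancer: 2024-02-17T16:13:25
3. Recovery time: 2024-02-17T16:13:25 - 2024-02-17T16:11:00 = 145 seconds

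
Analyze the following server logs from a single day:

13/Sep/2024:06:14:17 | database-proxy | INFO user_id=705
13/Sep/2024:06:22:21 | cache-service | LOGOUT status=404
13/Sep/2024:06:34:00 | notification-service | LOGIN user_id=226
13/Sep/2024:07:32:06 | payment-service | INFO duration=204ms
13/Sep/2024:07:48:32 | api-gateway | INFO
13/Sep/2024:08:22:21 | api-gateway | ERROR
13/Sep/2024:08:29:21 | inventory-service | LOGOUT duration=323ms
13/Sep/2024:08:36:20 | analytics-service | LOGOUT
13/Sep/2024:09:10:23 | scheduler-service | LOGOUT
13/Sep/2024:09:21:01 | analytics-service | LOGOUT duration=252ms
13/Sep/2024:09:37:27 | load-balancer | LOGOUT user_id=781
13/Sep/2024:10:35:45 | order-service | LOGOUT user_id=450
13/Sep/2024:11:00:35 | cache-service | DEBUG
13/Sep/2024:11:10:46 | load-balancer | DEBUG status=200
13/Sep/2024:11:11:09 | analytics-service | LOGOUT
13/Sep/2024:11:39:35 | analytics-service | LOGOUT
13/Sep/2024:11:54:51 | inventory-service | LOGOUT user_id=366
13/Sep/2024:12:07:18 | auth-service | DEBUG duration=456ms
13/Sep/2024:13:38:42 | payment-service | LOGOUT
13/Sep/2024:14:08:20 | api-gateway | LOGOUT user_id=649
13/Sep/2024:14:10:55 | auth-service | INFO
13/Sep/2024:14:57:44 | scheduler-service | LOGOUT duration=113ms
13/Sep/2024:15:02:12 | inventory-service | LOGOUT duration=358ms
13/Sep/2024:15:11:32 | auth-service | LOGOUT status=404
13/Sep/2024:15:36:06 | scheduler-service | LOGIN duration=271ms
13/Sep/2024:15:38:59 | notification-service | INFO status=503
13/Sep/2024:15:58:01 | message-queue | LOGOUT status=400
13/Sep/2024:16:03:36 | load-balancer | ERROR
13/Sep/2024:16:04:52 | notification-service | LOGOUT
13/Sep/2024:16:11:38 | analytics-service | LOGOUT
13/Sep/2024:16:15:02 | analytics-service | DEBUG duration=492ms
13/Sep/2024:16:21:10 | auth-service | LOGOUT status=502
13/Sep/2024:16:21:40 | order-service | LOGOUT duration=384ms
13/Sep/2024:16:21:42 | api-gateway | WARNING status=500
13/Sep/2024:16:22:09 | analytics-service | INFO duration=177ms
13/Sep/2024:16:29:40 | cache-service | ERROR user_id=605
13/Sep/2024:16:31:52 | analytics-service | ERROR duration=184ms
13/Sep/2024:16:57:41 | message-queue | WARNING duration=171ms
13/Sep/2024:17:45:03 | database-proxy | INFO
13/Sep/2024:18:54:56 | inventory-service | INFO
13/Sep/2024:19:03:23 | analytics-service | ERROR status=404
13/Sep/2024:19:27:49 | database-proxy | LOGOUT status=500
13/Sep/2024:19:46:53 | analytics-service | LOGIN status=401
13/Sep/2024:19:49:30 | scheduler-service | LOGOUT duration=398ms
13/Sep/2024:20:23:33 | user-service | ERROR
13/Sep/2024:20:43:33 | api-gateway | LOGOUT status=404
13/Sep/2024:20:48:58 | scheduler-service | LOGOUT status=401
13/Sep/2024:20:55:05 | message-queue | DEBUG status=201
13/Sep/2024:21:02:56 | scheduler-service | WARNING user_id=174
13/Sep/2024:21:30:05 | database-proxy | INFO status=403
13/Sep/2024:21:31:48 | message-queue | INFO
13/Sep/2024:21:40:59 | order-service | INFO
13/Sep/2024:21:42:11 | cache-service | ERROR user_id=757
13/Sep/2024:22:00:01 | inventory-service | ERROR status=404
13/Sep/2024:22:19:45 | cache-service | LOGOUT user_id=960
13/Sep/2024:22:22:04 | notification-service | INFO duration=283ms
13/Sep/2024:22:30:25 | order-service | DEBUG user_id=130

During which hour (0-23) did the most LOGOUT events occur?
16

To find the peak hour:

1. Group all LOGOUT events by hour
2. Count events in each hour
3. Find hour with maximum count
4. Peak hour: 16 (with 4 events)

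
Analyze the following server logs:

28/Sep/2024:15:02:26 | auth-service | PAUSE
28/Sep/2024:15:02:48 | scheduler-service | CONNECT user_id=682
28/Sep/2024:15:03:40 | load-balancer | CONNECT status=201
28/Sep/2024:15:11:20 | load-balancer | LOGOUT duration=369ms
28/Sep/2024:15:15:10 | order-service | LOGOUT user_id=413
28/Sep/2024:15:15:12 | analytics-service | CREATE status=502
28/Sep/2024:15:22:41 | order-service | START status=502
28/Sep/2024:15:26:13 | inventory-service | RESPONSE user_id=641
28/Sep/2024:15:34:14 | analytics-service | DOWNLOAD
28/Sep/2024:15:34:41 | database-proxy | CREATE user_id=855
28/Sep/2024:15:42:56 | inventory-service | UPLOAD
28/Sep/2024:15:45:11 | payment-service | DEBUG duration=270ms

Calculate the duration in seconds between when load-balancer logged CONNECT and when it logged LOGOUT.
460

To find the time between events:

1. Locate the first CONNECT event for load-balancer: 28/Sep/2024:15:03:40
2. Locate the first LOGOUT event for load-balancer: 28/Sep/2024:15:11:20
3. Calculate the difference: 28/Sep/2024:15:11:20 - 28/Sep/2024:15:03:40 = 460 seconds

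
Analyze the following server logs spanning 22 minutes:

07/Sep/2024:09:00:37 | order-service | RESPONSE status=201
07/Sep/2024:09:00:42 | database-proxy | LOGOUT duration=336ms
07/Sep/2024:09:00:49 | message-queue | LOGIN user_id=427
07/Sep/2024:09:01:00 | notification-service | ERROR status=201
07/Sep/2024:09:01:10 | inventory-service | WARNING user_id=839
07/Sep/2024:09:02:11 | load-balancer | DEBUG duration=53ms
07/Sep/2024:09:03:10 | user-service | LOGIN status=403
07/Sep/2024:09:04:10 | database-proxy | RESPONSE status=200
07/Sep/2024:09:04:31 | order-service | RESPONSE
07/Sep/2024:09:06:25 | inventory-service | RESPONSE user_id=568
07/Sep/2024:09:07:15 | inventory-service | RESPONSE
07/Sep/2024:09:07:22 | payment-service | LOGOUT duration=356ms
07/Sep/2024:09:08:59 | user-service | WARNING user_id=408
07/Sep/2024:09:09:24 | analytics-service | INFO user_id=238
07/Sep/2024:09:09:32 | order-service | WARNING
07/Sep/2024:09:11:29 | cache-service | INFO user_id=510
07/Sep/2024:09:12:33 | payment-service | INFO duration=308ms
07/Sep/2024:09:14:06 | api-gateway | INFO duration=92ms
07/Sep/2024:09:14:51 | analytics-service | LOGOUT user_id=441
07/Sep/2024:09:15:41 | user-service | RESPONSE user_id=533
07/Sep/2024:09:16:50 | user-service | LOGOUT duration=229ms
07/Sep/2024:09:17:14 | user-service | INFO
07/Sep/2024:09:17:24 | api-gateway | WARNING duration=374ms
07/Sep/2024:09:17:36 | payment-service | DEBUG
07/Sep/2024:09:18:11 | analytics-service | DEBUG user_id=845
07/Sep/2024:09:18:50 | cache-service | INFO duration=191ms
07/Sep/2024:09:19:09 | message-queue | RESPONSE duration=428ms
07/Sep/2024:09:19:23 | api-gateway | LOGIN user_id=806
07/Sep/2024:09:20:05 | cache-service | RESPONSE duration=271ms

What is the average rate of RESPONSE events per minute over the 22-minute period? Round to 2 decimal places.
0.36

To calculate the rate:

1. Count total RESPONSE events: 8
2. Total time period: 22 minutes
3. Rate = 8 / 22 = 0.36 events per minute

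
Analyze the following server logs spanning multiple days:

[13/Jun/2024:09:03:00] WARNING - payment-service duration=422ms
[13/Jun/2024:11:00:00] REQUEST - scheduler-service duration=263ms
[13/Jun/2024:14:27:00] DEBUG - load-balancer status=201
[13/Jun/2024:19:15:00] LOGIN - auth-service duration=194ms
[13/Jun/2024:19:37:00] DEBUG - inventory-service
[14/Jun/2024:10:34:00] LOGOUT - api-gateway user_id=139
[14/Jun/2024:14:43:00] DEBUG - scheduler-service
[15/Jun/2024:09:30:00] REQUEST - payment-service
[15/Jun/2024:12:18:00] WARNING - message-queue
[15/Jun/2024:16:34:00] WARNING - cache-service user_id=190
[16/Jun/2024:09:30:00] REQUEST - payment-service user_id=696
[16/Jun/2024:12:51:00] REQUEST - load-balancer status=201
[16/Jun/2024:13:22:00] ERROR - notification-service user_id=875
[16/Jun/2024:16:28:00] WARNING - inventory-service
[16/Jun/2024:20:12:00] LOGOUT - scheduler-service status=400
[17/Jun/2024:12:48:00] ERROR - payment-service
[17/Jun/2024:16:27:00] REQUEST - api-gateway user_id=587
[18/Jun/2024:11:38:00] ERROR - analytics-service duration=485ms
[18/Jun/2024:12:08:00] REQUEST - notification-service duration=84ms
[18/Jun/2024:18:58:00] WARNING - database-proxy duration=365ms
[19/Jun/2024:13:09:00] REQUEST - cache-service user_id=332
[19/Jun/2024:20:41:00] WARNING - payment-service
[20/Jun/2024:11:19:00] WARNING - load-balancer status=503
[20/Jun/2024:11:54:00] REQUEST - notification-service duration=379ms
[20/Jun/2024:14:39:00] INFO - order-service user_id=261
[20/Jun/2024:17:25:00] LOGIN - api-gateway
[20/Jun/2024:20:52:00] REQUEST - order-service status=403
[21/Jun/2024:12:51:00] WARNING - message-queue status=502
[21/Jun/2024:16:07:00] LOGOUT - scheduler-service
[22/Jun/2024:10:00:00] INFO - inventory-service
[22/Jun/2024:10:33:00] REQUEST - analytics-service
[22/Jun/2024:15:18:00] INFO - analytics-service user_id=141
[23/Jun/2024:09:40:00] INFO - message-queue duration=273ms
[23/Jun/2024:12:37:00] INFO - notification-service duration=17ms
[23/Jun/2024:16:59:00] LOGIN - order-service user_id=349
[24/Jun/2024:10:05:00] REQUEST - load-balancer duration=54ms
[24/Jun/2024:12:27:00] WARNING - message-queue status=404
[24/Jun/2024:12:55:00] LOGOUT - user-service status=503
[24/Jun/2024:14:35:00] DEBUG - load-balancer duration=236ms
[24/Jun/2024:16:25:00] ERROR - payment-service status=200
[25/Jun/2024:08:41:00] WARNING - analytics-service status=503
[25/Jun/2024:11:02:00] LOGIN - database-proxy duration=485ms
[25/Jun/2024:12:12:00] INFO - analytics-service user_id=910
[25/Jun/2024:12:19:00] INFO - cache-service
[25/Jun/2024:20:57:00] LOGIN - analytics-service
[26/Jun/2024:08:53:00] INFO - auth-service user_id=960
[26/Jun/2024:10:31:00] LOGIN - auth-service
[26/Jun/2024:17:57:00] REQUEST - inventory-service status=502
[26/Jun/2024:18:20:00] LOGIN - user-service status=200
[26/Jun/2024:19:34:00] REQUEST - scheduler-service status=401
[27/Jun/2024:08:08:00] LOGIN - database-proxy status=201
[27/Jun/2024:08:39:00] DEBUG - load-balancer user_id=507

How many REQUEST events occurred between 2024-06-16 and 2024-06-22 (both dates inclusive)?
8

To filter by date range:

1. Date range: 2024-06-16 through 2024-06-22, both dates inclusive
2. Filter for REQUEST events whose date falls in this range
3. Count matching events: 8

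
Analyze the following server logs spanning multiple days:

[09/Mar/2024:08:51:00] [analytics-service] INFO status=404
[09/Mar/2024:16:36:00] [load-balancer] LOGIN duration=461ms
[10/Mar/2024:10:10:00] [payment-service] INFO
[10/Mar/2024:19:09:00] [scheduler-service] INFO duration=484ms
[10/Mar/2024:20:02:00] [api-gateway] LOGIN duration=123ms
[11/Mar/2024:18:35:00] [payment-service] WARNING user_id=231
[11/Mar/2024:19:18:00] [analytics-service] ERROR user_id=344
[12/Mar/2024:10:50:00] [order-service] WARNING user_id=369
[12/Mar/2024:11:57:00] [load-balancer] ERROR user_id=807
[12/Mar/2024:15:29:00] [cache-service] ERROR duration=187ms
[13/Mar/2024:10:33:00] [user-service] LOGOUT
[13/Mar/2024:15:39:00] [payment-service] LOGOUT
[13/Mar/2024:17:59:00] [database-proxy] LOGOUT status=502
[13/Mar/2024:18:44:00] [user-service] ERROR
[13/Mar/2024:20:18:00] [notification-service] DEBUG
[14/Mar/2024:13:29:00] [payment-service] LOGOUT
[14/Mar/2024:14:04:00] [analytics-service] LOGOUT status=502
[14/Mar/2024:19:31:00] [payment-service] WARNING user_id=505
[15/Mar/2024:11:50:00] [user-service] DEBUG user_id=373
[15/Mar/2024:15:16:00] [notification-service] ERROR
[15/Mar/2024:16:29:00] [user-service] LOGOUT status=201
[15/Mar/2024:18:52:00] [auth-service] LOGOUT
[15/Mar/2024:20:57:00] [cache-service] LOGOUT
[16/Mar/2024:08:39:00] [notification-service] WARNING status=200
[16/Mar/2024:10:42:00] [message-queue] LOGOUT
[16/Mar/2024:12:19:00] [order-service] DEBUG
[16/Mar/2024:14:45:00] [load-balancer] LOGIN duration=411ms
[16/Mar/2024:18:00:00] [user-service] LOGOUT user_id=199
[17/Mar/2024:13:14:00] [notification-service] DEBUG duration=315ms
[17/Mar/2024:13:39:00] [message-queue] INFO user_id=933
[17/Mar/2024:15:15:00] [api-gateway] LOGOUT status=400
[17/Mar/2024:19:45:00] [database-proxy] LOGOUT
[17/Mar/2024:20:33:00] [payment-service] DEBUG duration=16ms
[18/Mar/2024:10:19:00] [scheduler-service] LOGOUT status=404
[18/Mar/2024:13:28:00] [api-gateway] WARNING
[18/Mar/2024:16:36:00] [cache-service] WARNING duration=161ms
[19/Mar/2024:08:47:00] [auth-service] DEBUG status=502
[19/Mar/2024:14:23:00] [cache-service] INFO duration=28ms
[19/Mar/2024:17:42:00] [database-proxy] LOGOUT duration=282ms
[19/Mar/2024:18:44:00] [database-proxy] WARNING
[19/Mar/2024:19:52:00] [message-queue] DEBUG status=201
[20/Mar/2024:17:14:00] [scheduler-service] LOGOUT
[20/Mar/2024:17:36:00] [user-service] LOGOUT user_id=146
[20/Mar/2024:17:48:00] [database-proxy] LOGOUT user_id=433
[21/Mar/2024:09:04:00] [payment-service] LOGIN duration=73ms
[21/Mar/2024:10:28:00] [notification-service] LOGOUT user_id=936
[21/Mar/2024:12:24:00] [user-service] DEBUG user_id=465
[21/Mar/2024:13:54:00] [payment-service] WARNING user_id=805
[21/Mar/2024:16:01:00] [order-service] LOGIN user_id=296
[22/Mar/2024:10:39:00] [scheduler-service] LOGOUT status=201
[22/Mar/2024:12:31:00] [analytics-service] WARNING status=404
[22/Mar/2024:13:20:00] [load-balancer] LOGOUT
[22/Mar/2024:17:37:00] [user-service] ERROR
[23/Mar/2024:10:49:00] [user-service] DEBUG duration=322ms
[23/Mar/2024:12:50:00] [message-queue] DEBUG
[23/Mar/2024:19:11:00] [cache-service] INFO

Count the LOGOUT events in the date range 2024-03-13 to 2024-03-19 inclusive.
14

To filter by date range:

1. Date range: 2024-03-13 through 2024-03-19, both dates inclusive
2. Filter for LOGOUT events whose date falls in this range
3. Count matching events: 14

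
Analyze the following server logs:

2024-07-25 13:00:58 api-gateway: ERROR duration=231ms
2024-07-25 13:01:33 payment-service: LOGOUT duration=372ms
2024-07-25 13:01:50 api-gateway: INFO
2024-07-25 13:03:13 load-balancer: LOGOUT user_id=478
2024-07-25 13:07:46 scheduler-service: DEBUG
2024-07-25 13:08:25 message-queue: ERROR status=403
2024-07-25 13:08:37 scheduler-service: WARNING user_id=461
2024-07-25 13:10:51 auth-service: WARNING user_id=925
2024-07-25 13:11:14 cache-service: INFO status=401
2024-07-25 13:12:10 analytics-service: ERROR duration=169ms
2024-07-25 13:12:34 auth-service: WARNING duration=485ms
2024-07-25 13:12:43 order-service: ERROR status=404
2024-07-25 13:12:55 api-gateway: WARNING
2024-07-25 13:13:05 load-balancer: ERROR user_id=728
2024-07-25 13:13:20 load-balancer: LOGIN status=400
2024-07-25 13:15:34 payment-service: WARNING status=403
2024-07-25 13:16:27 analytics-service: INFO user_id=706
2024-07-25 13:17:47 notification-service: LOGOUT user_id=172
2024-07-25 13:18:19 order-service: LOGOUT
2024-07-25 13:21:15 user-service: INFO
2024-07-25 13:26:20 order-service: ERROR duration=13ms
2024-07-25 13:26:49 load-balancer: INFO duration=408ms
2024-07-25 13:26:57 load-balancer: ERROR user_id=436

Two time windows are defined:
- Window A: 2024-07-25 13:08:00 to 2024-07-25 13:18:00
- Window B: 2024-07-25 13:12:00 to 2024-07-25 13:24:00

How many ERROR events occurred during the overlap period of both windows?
3

To find overlap events:

1. Window A: 2024-07-25 13:08:00 to 2024-07-25 13:18:00
2. Window B: 2024-07-25 13:12:00 to 2024-07-25 13:24:00
3. Overlap period: 2024-07-25 13:12:00 to 2024-07-25 13:18:00
4. Count ERROR events in overlap: 3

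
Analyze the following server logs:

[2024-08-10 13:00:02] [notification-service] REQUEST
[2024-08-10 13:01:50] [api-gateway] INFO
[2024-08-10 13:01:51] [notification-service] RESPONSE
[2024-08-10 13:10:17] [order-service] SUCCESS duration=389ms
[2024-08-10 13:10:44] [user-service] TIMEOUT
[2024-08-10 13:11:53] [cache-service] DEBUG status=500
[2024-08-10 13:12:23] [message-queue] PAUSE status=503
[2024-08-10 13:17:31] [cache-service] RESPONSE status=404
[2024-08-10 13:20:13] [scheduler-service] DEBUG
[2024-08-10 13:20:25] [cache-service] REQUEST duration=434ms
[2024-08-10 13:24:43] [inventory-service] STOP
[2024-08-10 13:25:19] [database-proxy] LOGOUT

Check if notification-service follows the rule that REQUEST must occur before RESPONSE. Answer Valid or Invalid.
Valid

To validate ordering:

1. Required order: REQUEST → RESPONSE
2. Rule: REQUEST must occur before RESPONSE
3. Check actual order of events for notification-service
4. Result: Valid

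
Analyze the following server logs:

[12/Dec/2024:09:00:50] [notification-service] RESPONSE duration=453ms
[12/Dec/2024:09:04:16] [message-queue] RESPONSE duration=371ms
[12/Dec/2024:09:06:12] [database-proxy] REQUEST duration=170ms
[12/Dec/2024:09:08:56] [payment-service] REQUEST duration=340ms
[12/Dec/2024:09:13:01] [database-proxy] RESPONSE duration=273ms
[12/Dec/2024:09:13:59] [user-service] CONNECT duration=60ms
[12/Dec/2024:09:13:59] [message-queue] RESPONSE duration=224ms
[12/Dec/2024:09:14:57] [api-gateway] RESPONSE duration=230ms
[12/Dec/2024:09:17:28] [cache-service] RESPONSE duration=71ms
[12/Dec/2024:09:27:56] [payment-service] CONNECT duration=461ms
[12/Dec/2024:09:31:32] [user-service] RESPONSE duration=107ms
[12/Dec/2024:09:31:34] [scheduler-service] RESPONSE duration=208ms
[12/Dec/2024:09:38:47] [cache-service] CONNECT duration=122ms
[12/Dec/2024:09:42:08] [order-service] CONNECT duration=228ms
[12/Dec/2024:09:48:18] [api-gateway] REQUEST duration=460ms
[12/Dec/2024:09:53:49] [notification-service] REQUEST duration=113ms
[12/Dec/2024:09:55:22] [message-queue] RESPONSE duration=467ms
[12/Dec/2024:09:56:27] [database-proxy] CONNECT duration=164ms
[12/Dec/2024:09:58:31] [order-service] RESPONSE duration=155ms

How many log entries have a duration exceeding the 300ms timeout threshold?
6

To count timeouts:

1. Threshold: 300ms
2. Extract duration from each log entry
3. Count entries where duration > 300
4. Timeout count: 6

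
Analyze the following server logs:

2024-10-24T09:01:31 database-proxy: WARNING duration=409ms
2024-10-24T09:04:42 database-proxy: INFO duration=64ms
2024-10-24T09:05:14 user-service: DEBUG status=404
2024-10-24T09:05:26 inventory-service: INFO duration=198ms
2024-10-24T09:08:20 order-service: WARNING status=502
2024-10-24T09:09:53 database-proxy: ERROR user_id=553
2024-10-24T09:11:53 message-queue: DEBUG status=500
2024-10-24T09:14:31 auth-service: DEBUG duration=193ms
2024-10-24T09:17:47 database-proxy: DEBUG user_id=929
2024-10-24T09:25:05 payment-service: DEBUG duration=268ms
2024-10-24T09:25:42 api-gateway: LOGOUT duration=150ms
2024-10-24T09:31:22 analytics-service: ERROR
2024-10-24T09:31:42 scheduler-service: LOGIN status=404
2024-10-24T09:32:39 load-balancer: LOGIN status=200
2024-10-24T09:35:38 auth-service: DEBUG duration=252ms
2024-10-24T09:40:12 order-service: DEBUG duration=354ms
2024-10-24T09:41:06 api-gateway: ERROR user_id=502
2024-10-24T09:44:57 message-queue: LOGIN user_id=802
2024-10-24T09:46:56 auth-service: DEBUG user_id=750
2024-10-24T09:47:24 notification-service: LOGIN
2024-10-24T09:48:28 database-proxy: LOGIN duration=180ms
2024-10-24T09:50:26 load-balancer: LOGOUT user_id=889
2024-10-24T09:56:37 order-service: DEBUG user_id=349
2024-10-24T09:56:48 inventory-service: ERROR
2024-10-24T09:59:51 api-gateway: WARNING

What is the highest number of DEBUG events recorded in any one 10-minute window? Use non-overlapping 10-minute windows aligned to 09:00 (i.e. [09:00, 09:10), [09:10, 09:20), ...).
3

To find the burst window:

1. Divide the log period into non-overlapping 10-minute windows starting at 09:00
2. Count DEBUG events in each window
3. Find the window with maximum count
4. Maximum events in a window: 3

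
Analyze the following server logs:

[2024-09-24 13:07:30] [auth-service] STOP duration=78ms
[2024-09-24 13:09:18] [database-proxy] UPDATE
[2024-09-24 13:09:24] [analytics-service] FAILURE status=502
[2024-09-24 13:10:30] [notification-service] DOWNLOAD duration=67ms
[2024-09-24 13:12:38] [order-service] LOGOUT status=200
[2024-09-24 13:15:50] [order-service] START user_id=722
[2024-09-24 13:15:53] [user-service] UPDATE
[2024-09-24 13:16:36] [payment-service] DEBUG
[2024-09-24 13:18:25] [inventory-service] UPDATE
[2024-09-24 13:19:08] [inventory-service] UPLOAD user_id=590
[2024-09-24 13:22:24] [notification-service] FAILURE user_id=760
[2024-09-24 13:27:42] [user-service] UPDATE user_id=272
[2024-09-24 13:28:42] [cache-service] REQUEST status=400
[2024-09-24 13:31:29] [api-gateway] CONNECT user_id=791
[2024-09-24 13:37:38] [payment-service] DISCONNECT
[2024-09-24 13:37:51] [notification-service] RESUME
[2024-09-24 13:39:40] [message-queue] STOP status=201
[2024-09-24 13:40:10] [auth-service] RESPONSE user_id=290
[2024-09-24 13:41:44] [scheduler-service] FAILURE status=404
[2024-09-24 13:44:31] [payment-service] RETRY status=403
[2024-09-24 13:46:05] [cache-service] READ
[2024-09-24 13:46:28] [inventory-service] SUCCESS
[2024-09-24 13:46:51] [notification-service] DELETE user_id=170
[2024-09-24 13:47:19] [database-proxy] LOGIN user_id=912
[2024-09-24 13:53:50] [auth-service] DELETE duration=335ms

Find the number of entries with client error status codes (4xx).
3

To find matching entries:

1. Pattern to match: client error status codes (4xx)
2. Scan each log entry for the pattern
3. Count matches: 3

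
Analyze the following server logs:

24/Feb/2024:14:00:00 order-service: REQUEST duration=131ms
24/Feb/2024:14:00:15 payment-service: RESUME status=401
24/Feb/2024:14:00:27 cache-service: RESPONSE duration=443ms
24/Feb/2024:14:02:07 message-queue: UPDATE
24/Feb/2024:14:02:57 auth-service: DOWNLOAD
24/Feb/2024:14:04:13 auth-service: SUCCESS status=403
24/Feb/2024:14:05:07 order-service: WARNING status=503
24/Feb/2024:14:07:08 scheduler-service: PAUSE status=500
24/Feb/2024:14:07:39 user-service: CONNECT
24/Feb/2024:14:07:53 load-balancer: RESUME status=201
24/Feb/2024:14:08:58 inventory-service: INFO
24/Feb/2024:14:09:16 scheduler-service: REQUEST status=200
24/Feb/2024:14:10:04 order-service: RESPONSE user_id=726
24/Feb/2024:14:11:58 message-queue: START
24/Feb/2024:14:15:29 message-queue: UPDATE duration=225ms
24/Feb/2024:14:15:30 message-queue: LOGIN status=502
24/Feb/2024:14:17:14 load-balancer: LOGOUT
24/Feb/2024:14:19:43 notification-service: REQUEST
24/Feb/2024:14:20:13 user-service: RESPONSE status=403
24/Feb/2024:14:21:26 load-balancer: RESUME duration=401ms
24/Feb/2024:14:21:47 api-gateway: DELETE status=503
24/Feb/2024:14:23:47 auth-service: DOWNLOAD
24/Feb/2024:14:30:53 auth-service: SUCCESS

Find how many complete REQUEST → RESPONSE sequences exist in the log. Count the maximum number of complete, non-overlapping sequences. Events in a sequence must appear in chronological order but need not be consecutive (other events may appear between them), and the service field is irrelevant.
3

To count sequences:

1. Look for pattern: REQUEST → RESPONSE
2. Greedily scan the log in chronological order, matching each sequence element in turn (ignoring service)
3. Each time the full pattern completes, increment the count and restart matching from the next event
4. Complete non-overlapping sequences found: 3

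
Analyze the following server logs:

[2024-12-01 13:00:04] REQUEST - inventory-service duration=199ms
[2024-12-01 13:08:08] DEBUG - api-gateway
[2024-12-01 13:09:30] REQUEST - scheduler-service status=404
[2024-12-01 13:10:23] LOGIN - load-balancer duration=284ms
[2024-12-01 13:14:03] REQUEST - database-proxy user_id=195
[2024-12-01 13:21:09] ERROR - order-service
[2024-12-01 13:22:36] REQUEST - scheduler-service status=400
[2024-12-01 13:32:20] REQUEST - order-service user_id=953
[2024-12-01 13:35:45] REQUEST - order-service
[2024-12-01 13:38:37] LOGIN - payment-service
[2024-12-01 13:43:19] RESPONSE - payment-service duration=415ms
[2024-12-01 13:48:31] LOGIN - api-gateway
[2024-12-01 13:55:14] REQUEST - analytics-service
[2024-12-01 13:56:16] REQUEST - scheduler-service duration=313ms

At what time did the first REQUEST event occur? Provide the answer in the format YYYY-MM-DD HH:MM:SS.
2024-12-01 13:00:04

To find the first event:

1. Filter for all REQUEST events
2. Sort by timestamp
3. Select the first one
4. Timestamp: 2024-12-01 13:00:04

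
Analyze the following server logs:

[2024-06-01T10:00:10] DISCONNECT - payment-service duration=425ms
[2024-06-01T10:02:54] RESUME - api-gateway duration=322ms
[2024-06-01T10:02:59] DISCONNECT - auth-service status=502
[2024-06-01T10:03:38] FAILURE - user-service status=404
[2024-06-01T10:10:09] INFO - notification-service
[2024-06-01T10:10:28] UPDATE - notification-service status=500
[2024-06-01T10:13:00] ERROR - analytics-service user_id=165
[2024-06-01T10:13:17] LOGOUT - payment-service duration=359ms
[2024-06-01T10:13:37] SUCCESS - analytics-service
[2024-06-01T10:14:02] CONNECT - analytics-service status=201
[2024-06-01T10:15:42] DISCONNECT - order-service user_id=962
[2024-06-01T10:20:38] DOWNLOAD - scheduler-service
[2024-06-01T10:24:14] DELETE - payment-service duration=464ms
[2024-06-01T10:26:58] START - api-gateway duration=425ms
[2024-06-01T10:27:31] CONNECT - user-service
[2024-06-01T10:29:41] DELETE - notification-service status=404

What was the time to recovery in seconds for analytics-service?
37

To calculate recovery time:

1. Find ERROR event for analytics-service: 2024-06-01T10:13:00
2. Find next SUCCESS event for analytics-service: 2024-06-01T10:13:37
3. Recovery time: 2024-06-01T10:13:37 - 2024-06-01T10:13:00 = 37 seconds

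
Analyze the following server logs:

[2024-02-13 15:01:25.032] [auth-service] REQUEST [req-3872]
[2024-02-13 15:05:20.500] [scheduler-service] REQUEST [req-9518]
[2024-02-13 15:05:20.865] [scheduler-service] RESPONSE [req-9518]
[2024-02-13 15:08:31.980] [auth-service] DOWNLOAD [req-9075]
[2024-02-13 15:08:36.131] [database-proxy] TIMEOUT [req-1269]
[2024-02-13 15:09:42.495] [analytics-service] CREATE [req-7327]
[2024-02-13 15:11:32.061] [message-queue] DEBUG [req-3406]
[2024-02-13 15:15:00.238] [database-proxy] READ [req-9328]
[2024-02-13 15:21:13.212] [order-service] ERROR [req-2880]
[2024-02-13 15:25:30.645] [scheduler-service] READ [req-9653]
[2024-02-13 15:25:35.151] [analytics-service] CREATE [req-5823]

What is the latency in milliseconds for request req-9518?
365

To calculate latency:

1. Find REQUEST with id req-9518: 2024-02-13 15:05:20.500
2. Find RESPONSE with id req-9518: 2024-02-13 15:05:20.865
3. Latency: 2024-02-13 15:05:20.865 - 2024-02-13 15:05:20.500 = 365ms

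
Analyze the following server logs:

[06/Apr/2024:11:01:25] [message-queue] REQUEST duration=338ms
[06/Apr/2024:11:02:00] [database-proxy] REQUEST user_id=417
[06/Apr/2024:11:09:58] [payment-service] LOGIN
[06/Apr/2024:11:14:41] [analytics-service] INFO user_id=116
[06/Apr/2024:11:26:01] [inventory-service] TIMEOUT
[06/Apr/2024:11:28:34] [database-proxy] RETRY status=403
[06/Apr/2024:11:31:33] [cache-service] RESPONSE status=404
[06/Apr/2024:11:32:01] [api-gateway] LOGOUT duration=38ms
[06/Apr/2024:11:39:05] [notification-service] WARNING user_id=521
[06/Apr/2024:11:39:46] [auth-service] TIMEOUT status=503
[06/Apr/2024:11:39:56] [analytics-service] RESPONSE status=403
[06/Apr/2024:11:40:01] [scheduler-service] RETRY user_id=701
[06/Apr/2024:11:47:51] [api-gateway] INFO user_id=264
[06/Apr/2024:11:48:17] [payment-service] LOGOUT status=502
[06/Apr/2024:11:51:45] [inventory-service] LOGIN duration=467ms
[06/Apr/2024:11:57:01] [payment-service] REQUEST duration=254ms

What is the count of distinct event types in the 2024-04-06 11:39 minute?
3

To count unique event types:

1. Filter events in the minute starting at 2024-04-06 11:39
2. Extract event types from matching entries
3. Count unique types: 3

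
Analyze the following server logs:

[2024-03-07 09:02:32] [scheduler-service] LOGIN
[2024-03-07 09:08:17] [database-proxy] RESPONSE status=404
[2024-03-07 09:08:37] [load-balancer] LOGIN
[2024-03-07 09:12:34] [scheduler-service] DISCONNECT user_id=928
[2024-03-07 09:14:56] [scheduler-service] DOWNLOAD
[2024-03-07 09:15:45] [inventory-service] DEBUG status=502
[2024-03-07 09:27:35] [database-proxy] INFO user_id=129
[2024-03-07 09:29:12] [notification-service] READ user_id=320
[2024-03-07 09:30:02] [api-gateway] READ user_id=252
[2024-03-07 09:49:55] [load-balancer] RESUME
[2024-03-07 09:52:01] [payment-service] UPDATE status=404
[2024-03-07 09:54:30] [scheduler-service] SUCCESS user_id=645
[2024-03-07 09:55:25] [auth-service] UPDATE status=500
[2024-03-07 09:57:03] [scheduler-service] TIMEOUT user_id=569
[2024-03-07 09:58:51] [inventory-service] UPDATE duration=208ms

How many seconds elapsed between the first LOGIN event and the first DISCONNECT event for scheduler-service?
602

To find the time between events:

1. Locate the first LOGIN event for scheduler-service: 2024-03-07 09:02:32
2. Locate the first DISCONNECT event for scheduler-service: 2024-03-07 09:12:34
3. Calculate the difference: 2024-03-07 09:12:34 - 2024-03-07 09:02:32 = 602 seconds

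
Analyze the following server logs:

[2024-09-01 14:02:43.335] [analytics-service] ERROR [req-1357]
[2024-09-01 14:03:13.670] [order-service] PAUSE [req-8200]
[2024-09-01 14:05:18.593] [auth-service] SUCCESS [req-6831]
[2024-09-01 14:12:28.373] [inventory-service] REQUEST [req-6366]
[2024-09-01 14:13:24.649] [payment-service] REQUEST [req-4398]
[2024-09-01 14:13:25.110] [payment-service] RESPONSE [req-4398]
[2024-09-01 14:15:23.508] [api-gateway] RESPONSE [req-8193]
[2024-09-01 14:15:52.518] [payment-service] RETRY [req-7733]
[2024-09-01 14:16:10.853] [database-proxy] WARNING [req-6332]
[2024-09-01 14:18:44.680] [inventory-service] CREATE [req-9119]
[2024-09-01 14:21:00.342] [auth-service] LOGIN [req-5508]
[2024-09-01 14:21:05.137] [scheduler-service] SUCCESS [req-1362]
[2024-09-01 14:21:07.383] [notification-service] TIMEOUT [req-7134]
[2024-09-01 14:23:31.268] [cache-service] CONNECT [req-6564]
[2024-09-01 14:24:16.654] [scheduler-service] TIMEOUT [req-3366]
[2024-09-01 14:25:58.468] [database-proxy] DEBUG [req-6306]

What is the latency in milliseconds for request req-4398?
461

To calculate latency:

1. Find REQUEST with id req-4398: 2024-09-01 14:13:24.649
2. Find RESPONSE with id req-4398: 2024-09-01 14:13:25.110
3. Latency: 2024-09-01 14:13:25.110 - 2024-09-01 14:13:24.649 = 461ms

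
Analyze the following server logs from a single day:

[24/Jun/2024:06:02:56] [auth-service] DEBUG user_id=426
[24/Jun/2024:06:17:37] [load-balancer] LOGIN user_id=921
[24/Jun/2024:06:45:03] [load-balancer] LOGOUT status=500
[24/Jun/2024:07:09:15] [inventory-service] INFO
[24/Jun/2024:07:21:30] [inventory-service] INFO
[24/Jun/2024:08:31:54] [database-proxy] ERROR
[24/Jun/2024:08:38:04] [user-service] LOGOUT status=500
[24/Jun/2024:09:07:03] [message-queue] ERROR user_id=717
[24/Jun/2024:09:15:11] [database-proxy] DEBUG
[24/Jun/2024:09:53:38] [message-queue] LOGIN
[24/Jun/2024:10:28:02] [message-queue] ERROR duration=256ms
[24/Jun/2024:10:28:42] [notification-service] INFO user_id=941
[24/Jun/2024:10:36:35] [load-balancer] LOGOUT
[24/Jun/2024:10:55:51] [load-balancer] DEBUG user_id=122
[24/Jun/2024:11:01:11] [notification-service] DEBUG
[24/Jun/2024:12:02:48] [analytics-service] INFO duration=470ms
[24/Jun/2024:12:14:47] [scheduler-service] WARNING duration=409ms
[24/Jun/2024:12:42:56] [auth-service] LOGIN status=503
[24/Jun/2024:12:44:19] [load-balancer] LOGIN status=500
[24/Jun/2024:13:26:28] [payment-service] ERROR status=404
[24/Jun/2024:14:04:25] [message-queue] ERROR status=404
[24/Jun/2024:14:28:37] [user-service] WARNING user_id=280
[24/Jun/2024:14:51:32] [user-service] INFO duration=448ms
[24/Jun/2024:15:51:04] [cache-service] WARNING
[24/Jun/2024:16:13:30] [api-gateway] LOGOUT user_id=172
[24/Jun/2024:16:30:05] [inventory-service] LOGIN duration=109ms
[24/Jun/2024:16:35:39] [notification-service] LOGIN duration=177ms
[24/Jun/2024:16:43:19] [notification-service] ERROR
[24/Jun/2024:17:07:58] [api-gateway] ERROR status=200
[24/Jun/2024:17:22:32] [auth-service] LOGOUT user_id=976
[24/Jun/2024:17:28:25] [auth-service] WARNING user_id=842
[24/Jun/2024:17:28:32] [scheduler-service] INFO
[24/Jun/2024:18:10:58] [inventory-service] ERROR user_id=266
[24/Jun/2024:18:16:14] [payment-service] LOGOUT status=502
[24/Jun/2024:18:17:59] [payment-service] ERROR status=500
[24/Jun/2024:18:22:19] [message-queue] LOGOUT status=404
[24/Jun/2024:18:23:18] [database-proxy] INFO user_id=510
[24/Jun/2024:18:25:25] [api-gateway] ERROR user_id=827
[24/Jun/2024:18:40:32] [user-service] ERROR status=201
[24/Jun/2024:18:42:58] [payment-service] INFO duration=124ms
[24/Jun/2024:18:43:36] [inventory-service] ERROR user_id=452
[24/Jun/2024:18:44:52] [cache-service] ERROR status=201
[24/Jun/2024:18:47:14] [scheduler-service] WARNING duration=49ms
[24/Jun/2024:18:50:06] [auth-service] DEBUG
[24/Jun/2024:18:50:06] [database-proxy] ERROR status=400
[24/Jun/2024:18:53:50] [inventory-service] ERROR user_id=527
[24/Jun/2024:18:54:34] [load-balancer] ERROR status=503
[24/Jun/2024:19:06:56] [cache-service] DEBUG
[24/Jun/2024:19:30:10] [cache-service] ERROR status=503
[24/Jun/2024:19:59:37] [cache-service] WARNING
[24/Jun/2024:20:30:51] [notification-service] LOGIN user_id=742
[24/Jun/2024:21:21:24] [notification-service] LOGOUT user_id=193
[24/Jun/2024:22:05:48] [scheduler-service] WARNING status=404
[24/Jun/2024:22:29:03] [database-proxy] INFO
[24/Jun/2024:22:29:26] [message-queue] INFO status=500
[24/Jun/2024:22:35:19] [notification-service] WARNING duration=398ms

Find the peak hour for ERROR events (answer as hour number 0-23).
18

To find the peak hour:

1. Group all ERROR events by hour
2. Count events in each hour
3. Find hour with maximum count
4. Peak hour: 18 (with 9 events)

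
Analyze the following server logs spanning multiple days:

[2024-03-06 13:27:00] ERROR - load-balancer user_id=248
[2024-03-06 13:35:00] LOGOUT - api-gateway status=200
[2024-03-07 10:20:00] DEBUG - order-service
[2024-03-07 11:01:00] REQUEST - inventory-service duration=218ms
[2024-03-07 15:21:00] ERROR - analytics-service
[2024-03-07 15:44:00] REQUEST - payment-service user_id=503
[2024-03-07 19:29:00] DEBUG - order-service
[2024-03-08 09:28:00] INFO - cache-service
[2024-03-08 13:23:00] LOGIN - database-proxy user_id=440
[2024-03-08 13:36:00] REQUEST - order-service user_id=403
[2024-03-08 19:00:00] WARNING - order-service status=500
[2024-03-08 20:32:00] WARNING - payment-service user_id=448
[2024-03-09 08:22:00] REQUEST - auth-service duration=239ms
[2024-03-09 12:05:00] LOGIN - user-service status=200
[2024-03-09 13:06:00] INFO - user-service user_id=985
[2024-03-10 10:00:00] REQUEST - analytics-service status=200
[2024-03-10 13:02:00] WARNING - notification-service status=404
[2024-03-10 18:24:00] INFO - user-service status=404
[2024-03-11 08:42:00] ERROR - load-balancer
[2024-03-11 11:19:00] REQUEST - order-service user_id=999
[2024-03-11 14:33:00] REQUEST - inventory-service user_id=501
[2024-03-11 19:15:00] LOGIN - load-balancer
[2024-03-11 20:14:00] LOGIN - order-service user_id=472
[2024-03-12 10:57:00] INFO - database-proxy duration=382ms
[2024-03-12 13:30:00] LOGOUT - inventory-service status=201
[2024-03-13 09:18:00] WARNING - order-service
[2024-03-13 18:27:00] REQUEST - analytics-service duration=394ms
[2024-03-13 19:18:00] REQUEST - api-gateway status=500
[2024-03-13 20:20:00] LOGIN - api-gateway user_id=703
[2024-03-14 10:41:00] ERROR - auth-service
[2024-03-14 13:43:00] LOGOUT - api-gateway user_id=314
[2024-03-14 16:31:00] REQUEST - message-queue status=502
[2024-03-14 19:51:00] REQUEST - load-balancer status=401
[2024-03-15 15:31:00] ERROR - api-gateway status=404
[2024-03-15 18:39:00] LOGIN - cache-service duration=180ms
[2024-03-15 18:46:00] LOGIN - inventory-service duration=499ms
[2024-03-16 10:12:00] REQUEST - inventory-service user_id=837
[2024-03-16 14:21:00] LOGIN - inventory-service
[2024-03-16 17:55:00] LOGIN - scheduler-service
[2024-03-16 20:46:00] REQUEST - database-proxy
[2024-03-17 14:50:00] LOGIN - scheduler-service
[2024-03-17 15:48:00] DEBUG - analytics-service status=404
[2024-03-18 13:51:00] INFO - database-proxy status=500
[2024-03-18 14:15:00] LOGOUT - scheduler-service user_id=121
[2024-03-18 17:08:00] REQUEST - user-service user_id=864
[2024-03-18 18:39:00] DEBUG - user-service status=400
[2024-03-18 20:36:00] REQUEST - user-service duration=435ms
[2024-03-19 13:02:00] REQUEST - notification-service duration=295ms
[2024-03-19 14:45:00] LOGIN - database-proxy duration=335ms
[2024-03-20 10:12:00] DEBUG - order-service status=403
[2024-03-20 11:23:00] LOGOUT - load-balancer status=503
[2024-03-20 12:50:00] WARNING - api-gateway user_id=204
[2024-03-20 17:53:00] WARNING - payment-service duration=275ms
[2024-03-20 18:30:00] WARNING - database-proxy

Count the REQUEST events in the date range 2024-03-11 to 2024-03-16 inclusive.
8

To filter by date range:

1. Date range: 2024-03-11 through 2024-03-16, both dates inclusive
2. Filter for REQUEST events whose date falls in this range
3. Count matching events: 8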